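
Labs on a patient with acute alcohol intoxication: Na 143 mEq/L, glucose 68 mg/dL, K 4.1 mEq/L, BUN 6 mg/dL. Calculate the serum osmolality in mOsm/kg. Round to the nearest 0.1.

291.9 mOsm/kg

Calculated osmolality = 2·Na + glucose/18 + BUN/2.8
= 2·143 + 68/18 + 6/2.8
= 286 + 3.78 + 2.14
= 291.92 mOsm/kg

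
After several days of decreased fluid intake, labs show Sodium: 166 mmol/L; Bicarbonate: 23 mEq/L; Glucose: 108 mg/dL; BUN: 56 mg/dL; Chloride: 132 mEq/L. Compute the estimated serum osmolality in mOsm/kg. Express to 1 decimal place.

Calculated osmolality = 2·Na + glucose/18 + BUN/2.8
= 2·166 + 108/18 + 56/2.8
= 332 + 6 + 20
= 358 mOsm/kg

358.0 mOsm/kg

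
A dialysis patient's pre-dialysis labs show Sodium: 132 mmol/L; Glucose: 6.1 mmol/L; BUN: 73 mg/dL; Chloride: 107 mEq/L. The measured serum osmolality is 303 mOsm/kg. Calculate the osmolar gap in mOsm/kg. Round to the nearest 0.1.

Calculated osmolality = 2·Na + glucose + BUN/2.8
= 2·132 + 6.1 + 73/2.8
= 264 + 6.10 + 26.07
= 296.17 mOsm/kg ≈ 296.2 mOsm/kg
Osmolar gap = measured − calculated = 303 − 296.2 = 6.8 mOsm/kg

6.8 mOsm/kg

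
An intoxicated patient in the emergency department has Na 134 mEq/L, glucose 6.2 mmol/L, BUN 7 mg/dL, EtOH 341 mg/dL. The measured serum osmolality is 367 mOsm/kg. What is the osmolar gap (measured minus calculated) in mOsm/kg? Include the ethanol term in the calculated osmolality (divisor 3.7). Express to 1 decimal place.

Calculated osmolality = 2·Na + glucose + BUN/2.8 + ethanol/3.7
= 2·134 + 6.2 + 7/2.8 + 341/3.7
= 268 + 6.20 + 2.50 + 92.16
= 368.86 mOsm/kg ≈ 368.9 mOsm/kg
Osmolar gap = measured − calculated = 367 − 368.9 = -1.9 mOsm/kg

-1.9 mOsm/kg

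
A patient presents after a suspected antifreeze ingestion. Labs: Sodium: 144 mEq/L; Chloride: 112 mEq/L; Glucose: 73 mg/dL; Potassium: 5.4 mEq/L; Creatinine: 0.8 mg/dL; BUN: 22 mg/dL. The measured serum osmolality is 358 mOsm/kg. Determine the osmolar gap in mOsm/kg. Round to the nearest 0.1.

Calculated osmolality = 2·Na + glucose/18 + BUN/2.8
= 2·144 + 73/18 + 22/2.8
= 288 + 4.06 + 7.86
= 299.92 mOsm/kg ≈ 299.9 mOsm/kg
Osmolar gap = measured − calculated = 358 − 299.9 = 58.1 mOsm/kg

58.1 mOsm/kg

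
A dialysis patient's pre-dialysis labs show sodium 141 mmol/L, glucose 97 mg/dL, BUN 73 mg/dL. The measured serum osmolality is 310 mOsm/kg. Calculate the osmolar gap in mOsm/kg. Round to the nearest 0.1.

-3.5 mOsm/kg

Calculated osmolality = 2·Na + glucose/18 + BUN/2.8
= 2·141 + 97/18 + 73/2.8
= 282 + 5.39 + 26.07
= 313.46 mOsm/kg ≈ 313.5 mOsm/kg
Osmolar gap = measured − calculated = 310 − 313.5 = -3.5 mOsm/kg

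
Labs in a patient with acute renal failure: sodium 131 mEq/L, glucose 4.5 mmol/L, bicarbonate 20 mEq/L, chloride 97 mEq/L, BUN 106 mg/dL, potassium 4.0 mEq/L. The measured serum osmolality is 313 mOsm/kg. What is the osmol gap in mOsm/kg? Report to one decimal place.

Calculated osmolality = 2·Na + glucose + BUN/2.8
= 2·131 + 4.5 + 106/2.8
= 262 + 4.50 + 37.86
= 304.36 mOsm/kg ≈ 304.4 mOsm/kg
Osmolar gap = measured − calculated = 313 − 304.4 = 8.6 mOsm/kg

8.6 mOsm/kg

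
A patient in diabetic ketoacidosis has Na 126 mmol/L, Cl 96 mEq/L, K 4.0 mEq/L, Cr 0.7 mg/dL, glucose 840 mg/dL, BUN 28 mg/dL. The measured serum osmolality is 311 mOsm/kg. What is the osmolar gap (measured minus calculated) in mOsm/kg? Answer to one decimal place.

2.3 mOsm/kg

Calculated osmolality = 2·Na + glucose/18 + BUN/2.8
= 2·126 + 840/18 + 28/2.8
= 252 + 46.67 + 10
= 308.67 mOsm/kg ≈ 308.7 mOsm/kg
Osmolar gap = measured − calculated = 311 − 308.7 = 2.3 mOsm/kg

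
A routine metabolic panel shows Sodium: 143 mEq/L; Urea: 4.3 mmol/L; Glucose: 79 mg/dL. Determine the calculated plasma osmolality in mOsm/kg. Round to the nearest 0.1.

294.7 mOsm/kg

Calculated osmolality = 2·Na + glucose/18 + urea
= 2·143 + 79/18 + 4.3
= 286 + 4.39 + 4.30
= 294.69 mOsm/kg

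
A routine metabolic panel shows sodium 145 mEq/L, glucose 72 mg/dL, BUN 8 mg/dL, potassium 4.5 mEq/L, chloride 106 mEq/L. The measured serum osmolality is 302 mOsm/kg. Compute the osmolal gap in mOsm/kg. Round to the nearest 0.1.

5.1 mOsm/kg

Calculated osmolality = 2·Na + glucose/18 + BUN/2.8
= 2·145 + 72/18 + 8/2.8
= 290 + 4 + 2.86
= 296.86 mOsm/kg ≈ 296.9 mOsm/kg
Osmolar gap = measured − calculated = 302 − 296.9 = 5.1 mOsm/kg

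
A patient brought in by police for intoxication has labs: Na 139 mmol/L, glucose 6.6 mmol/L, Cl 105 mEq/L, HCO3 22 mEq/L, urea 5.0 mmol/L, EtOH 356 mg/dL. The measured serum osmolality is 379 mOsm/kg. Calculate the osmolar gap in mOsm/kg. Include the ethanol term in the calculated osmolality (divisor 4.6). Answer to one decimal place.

12.0 mOsm/kg

Calculated osmolality = 2·Na + glucose + urea + ethanol/4.6
= 2·139 + 6.6 + 5 + 356/4.6
= 278 + 6.60 + 5 + 77.39
= 366.99 mOsm/kg ≈ 367.0 mOsm/kg
Osmolar gap = measured − calculated = 379 − 367.0 = 12.0 mOsm/kg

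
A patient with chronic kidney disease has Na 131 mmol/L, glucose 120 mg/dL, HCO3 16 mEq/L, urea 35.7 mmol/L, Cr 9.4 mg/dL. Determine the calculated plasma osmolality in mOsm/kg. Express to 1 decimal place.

304.4 mOsm/kg

Calculated osmolality = 2·Na + glucose/18 + urea
= 2·131 + 120/18 + 35.7
= 262 + 6.67 + 35.70
= 304.37 mOsm/kg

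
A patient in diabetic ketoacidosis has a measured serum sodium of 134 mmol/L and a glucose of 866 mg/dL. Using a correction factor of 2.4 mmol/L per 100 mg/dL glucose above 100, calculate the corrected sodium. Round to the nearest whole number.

152 mmol/L

Corrected Na = measured Na + 2.4 · (glucose − 100)/100
= 134 + 2.4 · (866 − 100)/100
= 134 + 18.4
= 152.4 mmol/L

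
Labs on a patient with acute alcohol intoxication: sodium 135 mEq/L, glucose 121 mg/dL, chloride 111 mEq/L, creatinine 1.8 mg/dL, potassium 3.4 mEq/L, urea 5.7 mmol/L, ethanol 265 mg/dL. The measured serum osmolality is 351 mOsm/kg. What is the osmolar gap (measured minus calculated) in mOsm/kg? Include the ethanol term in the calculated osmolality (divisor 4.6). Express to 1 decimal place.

Calculated osmolality = 2·Na + glucose/18 + urea + ethanol/4.6
= 2·135 + 121/18 + 5.7 + 265/4.6
= 270 + 6.72 + 5.70 + 57.61
= 340.03 mOsm/kg ≈ 340.0 mOsm/kg
Osmolar gap = measured − calculated = 351 − 340.0 = 11.0 mOsm/kg

11.0 mOsm/kg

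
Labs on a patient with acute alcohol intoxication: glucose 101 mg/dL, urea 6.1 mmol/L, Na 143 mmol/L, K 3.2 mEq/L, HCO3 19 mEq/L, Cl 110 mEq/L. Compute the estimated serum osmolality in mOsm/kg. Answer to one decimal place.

297.7 mOsm/kg

Calculated osmolality = 2·Na + glucose/18 + urea
= 2·143 + 101/18 + 6.1
= 286 + 5.61 + 6.10
= 297.71 mOsm/kg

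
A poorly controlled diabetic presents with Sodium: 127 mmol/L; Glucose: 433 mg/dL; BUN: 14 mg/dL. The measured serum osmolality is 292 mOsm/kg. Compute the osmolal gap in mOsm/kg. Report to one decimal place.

8.9 mOsm/kg

Calculated osmolality = 2·Na + glucose/18 + BUN/2.8
= 2·127 + 433/18 + 14/2.8
= 254 + 24.06 + 5
= 283.06 mOsm/kg ≈ 283.1 mOsm/kg
Osmolar gap = measured − calculated = 292 − 283.1 = 8.9 mOsm/kg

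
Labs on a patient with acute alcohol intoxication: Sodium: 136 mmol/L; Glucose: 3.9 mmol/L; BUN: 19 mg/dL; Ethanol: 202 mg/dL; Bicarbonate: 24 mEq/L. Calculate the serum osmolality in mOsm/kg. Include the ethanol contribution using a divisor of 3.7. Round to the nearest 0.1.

337.3 mOsm/kg

Calculated osmolality = 2·Na + glucose + BUN/2.8 + ethanol/3.7
= 2·136 + 3.9 + 19/2.8 + 202/3.7
= 272 + 3.90 + 6.79 + 54.59
= 337.28 mOsm/kg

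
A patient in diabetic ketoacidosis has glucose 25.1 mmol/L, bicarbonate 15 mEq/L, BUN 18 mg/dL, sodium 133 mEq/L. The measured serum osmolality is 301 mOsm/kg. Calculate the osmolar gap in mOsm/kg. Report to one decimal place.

3.5 mOsm/kg

Calculated osmolality = 2·Na + glucose + BUN/2.8
= 2·133 + 25.1 + 18/2.8
= 266 + 25.10 + 6.43
= 297.53 mOsm/kg ≈ 297.5 mOsm/kg
Osmolar gap = measured − calculated = 301 − 297.5 = 3.5 mOsm/kg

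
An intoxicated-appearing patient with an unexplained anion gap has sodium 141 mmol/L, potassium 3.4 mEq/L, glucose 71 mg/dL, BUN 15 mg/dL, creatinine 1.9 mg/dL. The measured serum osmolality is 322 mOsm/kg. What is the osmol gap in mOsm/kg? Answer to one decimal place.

Calculated osmolality = 2·Na + glucose/18 + BUN/2.8
= 2·141 + 71/18 + 15/2.8
= 282 + 3.94 + 5.36
= 291.3 mOsm/kg ≈ 291.3 mOsm/kg
Osmolar gap = measured − calculated = 322 − 291.3 = 30.7 mOsm/kg

30.7 mOsm/kg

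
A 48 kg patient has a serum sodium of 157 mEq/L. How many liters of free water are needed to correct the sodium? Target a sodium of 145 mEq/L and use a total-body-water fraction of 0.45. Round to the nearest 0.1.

TBW = 0.45 · 48 = 21.6 L
Free water deficit = TBW · (Na/145 − 1)
= 21.6 · (157/145 − 1)
= 21.6 · 0.0828
= 1.79 L

1.8 L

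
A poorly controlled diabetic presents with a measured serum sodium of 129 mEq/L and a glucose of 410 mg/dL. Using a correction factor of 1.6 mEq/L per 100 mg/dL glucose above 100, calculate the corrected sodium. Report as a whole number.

134 mEq/L

Corrected Na = measured Na + 1.6 · (glucose − 100)/100
= 129 + 1.6 · (410 − 100)/100
= 129 + 5
= 134 mEq/L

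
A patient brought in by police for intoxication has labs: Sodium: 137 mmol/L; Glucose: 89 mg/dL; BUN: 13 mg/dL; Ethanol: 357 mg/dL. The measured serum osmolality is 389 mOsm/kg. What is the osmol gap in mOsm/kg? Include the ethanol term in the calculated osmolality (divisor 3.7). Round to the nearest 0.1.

8.9 mOsm/kg

Calculated osmolality = 2·Na + glucose/18 + BUN/2.8 + ethanol/3.7
= 2·137 + 89/18 + 13/2.8 + 357/3.7
= 274 + 4.94 + 4.64 + 96.49
= 380.07 mOsm/kg ≈ 380.1 mOsm/kg
Osmolar gap = measured − calculated = 389 − 380.1 = 8.9 mOsm/kg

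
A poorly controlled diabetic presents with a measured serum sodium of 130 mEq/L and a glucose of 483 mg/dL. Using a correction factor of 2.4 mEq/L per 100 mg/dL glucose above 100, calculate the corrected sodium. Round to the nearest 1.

Corrected Na = measured Na + 2.4 · (glucose − 100)/100
= 130 + 2.4 · (483 − 100)/100
= 130 + 9.2
= 139.2 mEq/L

139 mEq/L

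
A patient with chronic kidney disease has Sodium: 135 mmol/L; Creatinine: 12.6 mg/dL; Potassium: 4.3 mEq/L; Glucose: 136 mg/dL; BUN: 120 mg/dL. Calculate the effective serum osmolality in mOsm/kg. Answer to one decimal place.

277.6 mOsm/kg

Effective osmolality excludes urea (freely permeant across cell membranes):
2·Na + glucose/18
= 2·135 + 136/18
= 270 + 7.56
= 277.56 mOsm/kg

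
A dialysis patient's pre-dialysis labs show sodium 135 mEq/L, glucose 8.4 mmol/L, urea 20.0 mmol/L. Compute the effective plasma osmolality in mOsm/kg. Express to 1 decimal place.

Effective osmolality excludes urea (freely permeant across cell membranes):
2·Na + glucose
= 2·135 + 8.4
= 270 + 8.4
= 278.4 mOsm/kg

278.4 mOsm/kg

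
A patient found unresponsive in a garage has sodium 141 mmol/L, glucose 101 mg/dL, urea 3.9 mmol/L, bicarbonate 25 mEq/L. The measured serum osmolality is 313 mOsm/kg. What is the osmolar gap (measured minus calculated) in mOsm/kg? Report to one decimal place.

Calculated osmolality = 2·Na + glucose/18 + urea
= 2·141 + 101/18 + 3.9
= 282 + 5.61 + 3.90
= 291.51 mOsm/kg ≈ 291.5 mOsm/kg
Osmolar gap = measured − calculated = 313 − 291.5 = 21.5 mOsm/kg

21.5 mOsm/kg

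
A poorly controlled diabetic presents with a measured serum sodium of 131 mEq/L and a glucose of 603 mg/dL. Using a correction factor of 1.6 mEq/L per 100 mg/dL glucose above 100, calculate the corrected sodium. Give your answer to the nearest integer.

Corrected Na = measured Na + 1.6 · (glucose − 100)/100
= 131 + 1.6 · (603 − 100)/100
= 131 + 8
= 139 mEq/L

139 mEq/L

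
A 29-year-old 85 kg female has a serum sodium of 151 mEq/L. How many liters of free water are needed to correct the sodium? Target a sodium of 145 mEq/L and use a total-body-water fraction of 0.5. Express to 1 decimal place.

1.8 L

TBW = 0.5 · 85 = 42.5 L
Free water deficit = TBW · (Na/145 − 1)
= 42.5 · (151/145 − 1)
= 42.5 · 0.0414
= 1.76 L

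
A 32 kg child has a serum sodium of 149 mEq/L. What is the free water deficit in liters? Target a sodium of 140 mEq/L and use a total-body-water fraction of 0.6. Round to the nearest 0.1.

1.2 L

TBW = 0.6 · 32 = 19.2 L
Free water deficit = TBW · (Na/140 − 1)
= 19.2 · (149/140 − 1)
= 19.2 · 0.0643
= 1.23 L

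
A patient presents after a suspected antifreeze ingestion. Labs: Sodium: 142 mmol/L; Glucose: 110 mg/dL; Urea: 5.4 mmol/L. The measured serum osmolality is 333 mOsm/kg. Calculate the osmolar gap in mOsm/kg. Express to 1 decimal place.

Calculated osmolality = 2·Na + glucose/18 + urea
= 2·142 + 110/18 + 5.4
= 284 + 6.11 + 5.40
= 295.51 mOsm/kg ≈ 295.5 mOsm/kg
Osmolar gap = measured − calculated = 333 − 295.5 = 37.5 mOsm/kg

37.5 mOsm/kg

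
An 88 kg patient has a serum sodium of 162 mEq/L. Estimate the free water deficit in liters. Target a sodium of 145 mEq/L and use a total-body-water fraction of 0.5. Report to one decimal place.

TBW = 0.5 · 88 = 44 L
Free water deficit = TBW · (Na/145 − 1)
= 44 · (162/145 − 1)
= 44 · 0.1172
= 5.16 L

5.2 L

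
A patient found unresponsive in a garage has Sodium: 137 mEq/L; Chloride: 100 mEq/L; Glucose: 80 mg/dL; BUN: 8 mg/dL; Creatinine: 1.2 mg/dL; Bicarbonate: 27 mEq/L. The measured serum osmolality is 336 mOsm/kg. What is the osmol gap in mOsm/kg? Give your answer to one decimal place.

54.7 mOsm/kg

Calculated osmolality = 2·Na + glucose/18 + BUN/2.8
= 2·137 + 80/18 + 8/2.8
= 274 + 4.44 + 2.86
= 281.3 mOsm/kg ≈ 281.3 mOsm/kg
Osmolar gap = measured − calculated = 336 − 281.3 = 54.7 mOsm/kg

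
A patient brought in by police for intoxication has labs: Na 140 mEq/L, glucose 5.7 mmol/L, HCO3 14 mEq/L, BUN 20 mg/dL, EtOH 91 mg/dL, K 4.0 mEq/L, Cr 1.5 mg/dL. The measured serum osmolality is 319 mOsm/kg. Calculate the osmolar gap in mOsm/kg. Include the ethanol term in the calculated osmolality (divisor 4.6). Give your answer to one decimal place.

6.4 mOsm/kg

Calculated osmolality = 2·Na + glucose + BUN/2.8 + ethanol/4.6
= 2·140 + 5.7 + 20/2.8 + 91/4.6
= 280 + 5.70 + 7.14 + 19.78
= 312.62 mOsm/kg ≈ 312.6 mOsm/kg
Osmolar gap = measured − calculated = 319 − 312.6 = 6.4 mOsm/kg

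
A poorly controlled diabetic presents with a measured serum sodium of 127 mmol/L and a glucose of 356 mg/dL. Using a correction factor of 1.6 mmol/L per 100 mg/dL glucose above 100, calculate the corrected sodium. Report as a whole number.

131 mmol/L

Corrected Na = measured Na + 1.6 · (glucose − 100)/100
= 127 + 1.6 · (356 − 100)/100
= 127 + 4.1
= 131.1 mmol/L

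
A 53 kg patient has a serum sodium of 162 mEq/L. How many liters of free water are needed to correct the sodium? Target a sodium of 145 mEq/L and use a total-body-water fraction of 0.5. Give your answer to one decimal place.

TBW = 0.5 · 53 = 26.5 L
Free water deficit = TBW · (Na/145 − 1)
= 26.5 · (162/145 − 1)
= 26.5 · 0.1172
= 3.11 L

3.1 L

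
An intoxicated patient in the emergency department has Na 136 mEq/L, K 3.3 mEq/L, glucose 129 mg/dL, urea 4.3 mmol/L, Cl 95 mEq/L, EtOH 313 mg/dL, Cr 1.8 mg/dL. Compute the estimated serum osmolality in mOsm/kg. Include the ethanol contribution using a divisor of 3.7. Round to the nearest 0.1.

Calculated osmolality = 2·Na + glucose/18 + urea + ethanol/3.7
= 2·136 + 129/18 + 4.3 + 313/3.7
= 272 + 7.17 + 4.30 + 84.59
= 368.06 mOsm/kg

368.1 mOsm/kg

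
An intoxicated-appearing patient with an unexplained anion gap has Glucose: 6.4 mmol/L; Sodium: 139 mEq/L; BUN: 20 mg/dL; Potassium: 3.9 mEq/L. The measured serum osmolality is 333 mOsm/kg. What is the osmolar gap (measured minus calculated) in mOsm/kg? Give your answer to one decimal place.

Calculated osmolality = 2·Na + glucose + BUN/2.8
= 2·139 + 6.4 + 20/2.8
= 278 + 6.40 + 7.14
= 291.54 mOsm/kg ≈ 291.5 mOsm/kg
Osmolar gap = measured − calculated = 333 − 291.5 = 41.5 mOsm/kg

41.5 mOsm/kg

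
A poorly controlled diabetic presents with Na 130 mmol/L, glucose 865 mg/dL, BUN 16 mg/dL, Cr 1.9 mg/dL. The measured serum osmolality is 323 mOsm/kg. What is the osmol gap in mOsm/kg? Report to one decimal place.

9.2 mOsm/kg

Calculated osmolality = 2·Na + glucose/18 + BUN/2.8
= 2·130 + 865/18 + 16/2.8
= 260 + 48.06 + 5.71
= 313.77 mOsm/kg ≈ 313.8 mOsm/kg
Osmolar gap = measured − calculated = 323 − 313.8 = 9.2 mOsm/kg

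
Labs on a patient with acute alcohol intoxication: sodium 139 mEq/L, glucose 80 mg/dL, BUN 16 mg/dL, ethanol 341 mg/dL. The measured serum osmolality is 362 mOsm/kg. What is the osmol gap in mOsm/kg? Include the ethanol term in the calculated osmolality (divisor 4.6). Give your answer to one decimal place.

Calculated osmolality = 2·Na + glucose/18 + BUN/2.8 + ethanol/4.6
= 2·139 + 80/18 + 16/2.8 + 341/4.6
= 278 + 4.44 + 5.71 + 74.13
= 362.28 mOsm/kg ≈ 362.3 mOsm/kg
Osmolar gap = measured − calculated = 362 − 362.3 = -0.3 mOsm/kg

-0.3 mOsm/kg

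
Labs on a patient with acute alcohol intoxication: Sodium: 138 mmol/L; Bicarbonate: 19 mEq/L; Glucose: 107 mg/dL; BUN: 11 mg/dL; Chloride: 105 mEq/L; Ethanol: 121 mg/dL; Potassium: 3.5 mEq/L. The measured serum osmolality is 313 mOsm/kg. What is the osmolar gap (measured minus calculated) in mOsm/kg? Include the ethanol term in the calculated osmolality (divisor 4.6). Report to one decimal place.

0.8 mOsm/kg

Calculated osmolality = 2·Na + glucose/18 + BUN/2.8 + ethanol/4.6
= 2·138 + 107/18 + 11/2.8 + 121/4.6
= 276 + 5.94 + 3.93 + 26.30
= 312.17 mOsm/kg ≈ 312.2 mOsm/kg
Osmolar gap = measured − calculated = 313 − 312.2 = 0.8 mOsm/kg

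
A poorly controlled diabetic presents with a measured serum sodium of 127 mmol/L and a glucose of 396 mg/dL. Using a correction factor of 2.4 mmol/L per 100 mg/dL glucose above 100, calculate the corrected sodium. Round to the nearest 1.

Corrected Na = measured Na + 2.4 · (glucose − 100)/100
= 127 + 2.4 · (396 − 100)/100
= 127 + 7.1
= 134.1 mmol/L

134 mmol/L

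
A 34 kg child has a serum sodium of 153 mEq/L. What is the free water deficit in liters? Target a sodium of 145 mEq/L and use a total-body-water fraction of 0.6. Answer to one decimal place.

1.1 L

TBW = 0.6 · 34 = 20.4 L
Free water deficit = TBW · (Na/145 − 1)
= 20.4 · (153/145 − 1)
= 20.4 · 0.0552
= 1.13 L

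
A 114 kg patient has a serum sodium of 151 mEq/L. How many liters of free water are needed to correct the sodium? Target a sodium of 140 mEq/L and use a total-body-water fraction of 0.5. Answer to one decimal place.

TBW = 0.5 · 114 = 57 L
Free water deficit = TBW · (Na/140 − 1)
= 57 · (151/140 − 1)
= 57 · 0.0786
= 4.48 L

4.5 L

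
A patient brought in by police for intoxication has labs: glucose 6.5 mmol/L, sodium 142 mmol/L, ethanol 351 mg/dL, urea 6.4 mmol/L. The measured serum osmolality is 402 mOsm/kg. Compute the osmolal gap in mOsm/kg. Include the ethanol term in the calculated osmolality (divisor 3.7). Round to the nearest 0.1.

Calculated osmolality = 2·Na + glucose + urea + ethanol/3.7
= 2·142 + 6.5 + 6.4 + 351/3.7
= 284 + 6.50 + 6.40 + 94.86
= 391.76 mOsm/kg ≈ 391.8 mOsm/kg
Osmolar gap = measured − calculated = 402 − 391.8 = 10.2 mOsm/kg

10.2 mOsm/kg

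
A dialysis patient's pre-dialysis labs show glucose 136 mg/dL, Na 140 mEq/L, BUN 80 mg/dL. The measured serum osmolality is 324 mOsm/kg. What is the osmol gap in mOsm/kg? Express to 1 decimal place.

Calculated osmolality = 2·Na + glucose/18 + BUN/2.8
= 2·140 + 136/18 + 80/2.8
= 280 + 7.56 + 28.57
= 316.13 mOsm/kg ≈ 316.1 mOsm/kg
Osmolar gap = measured − calculated = 324 − 316.1 = 7.9 mOsm/kg

7.9 mOsm/kg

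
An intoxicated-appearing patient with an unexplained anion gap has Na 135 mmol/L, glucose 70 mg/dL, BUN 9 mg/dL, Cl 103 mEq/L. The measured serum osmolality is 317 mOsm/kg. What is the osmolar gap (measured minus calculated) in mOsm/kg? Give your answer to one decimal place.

Calculated osmolality = 2·Na + glucose/18 + BUN/2.8
= 2·135 + 70/18 + 9/2.8
= 270 + 3.89 + 3.21
= 277.1 mOsm/kg ≈ 277.1 mOsm/kg
Osmolar gap = measured − calculated = 317 − 277.1 = 39.9 mOsm/kg

39.9 mOsm/kg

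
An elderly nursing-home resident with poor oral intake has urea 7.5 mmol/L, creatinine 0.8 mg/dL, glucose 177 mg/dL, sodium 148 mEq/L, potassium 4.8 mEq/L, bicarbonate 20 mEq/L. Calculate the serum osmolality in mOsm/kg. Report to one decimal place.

Calculated osmolality = 2·Na + glucose/18 + urea
= 2·148 + 177/18 + 7.5
= 296 + 9.83 + 7.50
= 313.33 mOsm/kg

313.3 mOsm/kg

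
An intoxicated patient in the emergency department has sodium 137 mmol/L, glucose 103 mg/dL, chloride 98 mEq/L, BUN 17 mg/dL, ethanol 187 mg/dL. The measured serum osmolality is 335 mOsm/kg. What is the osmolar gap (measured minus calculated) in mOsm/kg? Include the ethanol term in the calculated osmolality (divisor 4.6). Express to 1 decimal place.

8.6 mOsm/kg

Calculated osmolality = 2·Na + glucose/18 + BUN/2.8 + ethanol/4.6
= 2·137 + 103/18 + 17/2.8 + 187/4.6
= 274 + 5.72 + 6.07 + 40.65
= 326.44 mOsm/kg ≈ 326.4 mOsm/kg
Osmolar gap = measured − calculated = 335 − 326.4 = 8.6 mOsm/kg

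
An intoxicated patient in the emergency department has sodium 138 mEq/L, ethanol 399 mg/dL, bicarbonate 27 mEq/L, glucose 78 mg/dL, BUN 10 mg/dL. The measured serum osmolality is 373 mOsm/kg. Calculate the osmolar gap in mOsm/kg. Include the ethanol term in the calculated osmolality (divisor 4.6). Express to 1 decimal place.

Calculated osmolality = 2·Na + glucose/18 + BUN/2.8 + ethanol/4.6
= 2·138 + 78/18 + 10/2.8 + 399/4.6
= 276 + 4.33 + 3.57 + 86.74
= 370.64 mOsm/kg ≈ 370.6 mOsm/kg
Osmolar gap = measured − calculated = 373 − 370.6 = 2.4 mOsm/kg

2.4 mOsm/kg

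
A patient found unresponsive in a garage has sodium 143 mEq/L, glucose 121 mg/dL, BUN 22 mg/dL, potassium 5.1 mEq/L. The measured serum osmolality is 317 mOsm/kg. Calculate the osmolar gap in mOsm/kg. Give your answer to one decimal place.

16.4 mOsm/kg

Calculated osmolality = 2·Na + glucose/18 + BUN/2.8
= 2·143 + 121/18 + 22/2.8
= 286 + 6.72 + 7.86
= 300.58 mOsm/kg ≈ 300.6 mOsm/kg
Osmolar gap = measured − calculated = 317 − 300.6 = 16.4 mOsm/kg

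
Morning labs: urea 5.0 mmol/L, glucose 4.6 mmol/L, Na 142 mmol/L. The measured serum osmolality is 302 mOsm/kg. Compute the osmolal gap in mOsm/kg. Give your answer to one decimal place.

Calculated osmolality = 2·Na + glucose + urea
= 2·142 + 4.6 + 5
= 284 + 4.60 + 5
= 293.6 mOsm/kg ≈ 293.6 mOsm/kg
Osmolar gap = measured − calculated = 302 − 293.6 = 8.4 mOsm/kg

8.4 mOsm/kg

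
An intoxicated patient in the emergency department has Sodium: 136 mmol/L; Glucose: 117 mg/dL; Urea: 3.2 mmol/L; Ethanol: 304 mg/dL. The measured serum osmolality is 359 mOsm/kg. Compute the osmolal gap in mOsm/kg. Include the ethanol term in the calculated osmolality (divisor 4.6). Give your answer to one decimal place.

Calculated osmolality = 2·Na + glucose/18 + urea + ethanol/4.6
= 2·136 + 117/18 + 3.2 + 304/4.6
= 272 + 6.50 + 3.20 + 66.09
= 347.79 mOsm/kg ≈ 347.8 mOsm/kg
Osmolar gap = measured − calculated = 359 − 347.8 = 11.2 mOsm/kg

11.2 mOsm/kg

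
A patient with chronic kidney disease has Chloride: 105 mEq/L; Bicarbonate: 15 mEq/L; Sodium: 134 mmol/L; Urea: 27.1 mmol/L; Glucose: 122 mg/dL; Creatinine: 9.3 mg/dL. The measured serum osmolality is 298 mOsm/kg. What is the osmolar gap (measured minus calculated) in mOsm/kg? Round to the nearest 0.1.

Calculated osmolality = 2·Na + glucose/18 + urea
= 2·134 + 122/18 + 27.1
= 268 + 6.78 + 27.10
= 301.88 mOsm/kg ≈ 301.9 mOsm/kg
Osmolar gap = measured − calculated = 298 − 301.9 = -3.9 mOsm/kg

-3.9 mOsm/kg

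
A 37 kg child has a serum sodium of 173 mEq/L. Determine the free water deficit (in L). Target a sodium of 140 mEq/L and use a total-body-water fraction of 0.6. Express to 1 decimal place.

5.2 L

TBW = 0.6 · 37 = 22.2 L
Free water deficit = TBW · (Na/140 − 1)
= 22.2 · (173/140 − 1)
= 22.2 · 0.2357
= 5.23 L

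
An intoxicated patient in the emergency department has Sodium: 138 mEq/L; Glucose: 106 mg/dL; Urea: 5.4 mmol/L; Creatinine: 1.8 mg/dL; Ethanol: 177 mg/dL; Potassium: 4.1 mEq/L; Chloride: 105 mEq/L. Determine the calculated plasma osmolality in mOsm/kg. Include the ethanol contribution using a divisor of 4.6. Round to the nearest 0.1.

325.8 mOsm/kg

Calculated osmolality = 2·Na + glucose/18 + urea + ethanol/4.6
= 2·138 + 106/18 + 5.4 + 177/4.6
= 276 + 5.89 + 5.40 + 38.48
= 325.77 mOsm/kg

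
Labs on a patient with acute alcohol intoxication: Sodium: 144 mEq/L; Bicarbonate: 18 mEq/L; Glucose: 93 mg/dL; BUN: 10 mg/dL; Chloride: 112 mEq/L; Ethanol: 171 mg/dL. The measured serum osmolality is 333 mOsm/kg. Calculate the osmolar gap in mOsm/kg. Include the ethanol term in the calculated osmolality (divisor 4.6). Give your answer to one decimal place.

-0.9 mOsm/kg

Calculated osmolality = 2·Na + glucose/18 + BUN/2.8 + ethanol/4.6
= 2·144 + 93/18 + 10/2.8 + 171/4.6
= 288 + 5.17 + 3.57 + 37.17
= 333.91 mOsm/kg ≈ 333.9 mOsm/kg
Osmolar gap = measured − calculated = 333 − 333.9 = -0.9 mOsm/kg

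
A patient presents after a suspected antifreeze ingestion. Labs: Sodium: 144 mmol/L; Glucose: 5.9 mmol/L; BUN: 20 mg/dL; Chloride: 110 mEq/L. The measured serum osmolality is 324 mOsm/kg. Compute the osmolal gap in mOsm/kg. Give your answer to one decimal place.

23.0 mOsm/kg

Calculated osmolality = 2·Na + glucose + BUN/2.8
= 2·144 + 5.9 + 20/2.8
= 288 + 5.90 + 7.14
= 301.04 mOsm/kg ≈ 301.0 mOsm/kg
Osmolar gap = measured − calculated = 324 − 301.0 = 23.0 mOsm/kg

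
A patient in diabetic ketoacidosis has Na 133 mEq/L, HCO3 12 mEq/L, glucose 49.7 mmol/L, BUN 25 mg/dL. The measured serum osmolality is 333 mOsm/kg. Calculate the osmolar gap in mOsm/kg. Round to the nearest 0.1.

Calculated osmolality = 2·Na + glucose + BUN/2.8
= 2·133 + 49.7 + 25/2.8
= 266 + 49.70 + 8.93
= 324.63 mOsm/kg ≈ 324.6 mOsm/kg
Osmolar gap = measured − calculated = 333 − 324.6 = 8.4 mOsm/kg

8.4 mOsm/kg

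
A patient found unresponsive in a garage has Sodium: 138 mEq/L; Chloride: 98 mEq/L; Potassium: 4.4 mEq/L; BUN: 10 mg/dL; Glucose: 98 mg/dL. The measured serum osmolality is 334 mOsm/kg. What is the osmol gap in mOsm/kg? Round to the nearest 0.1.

49.0 mOsm/kg

Calculated osmolality = 2·Na + glucose/18 + BUN/2.8
= 2·138 + 98/18 + 10/2.8
= 276 + 5.44 + 3.57
= 285.01 mOsm/kg ≈ 285.0 mOsm/kg
Osmolar gap = measured − calculated = 334 − 285.0 = 49.0 mOsm/kg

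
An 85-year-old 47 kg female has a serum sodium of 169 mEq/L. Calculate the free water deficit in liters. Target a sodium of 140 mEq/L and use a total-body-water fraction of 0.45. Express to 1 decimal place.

4.4 L

TBW = 0.45 · 47 = 21.15 L
Free water deficit = TBW · (Na/140 − 1)
= 21.15 · (169/140 − 1)
= 21.15 · 0.2071
= 4.38 L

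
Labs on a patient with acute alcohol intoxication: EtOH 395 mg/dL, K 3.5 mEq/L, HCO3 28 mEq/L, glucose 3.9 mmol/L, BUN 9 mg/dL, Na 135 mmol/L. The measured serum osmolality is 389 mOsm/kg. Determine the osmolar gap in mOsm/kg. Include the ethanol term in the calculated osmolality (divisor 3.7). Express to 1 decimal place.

5.1 mOsm/kg

Calculated osmolality = 2·Na + glucose + BUN/2.8 + ethanol/3.7
= 2·135 + 3.9 + 9/2.8 + 395/3.7
= 270 + 3.90 + 3.21 + 106.76
= 383.87 mOsm/kg ≈ 383.9 mOsm/kg
Osmolar gap = measured − calculated = 389 − 383.9 = 5.1 mOsm/kg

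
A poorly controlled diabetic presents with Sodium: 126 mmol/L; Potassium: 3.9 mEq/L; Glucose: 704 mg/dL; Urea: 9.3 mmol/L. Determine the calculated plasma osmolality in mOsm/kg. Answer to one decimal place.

Calculated osmolality = 2·Na + glucose/18 + urea
= 2·126 + 704/18 + 9.3
= 252 + 39.11 + 9.30
= 300.41 mOsm/kg

300.4 mOsm/kg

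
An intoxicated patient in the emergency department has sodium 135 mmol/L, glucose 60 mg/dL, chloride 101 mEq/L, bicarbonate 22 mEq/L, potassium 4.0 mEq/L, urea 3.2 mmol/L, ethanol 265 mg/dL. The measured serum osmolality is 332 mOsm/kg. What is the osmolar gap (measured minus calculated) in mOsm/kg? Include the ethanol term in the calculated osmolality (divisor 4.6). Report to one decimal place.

-2.1 mOsm/kg

Calculated osmolality = 2·Na + glucose/18 + urea + ethanol/4.6
= 2·135 + 60/18 + 3.2 + 265/4.6
= 270 + 3.33 + 3.20 + 57.61
= 334.14 mOsm/kg ≈ 334.1 mOsm/kg
Osmolar gap = measured − calculated = 332 − 334.1 = -2.1 mOsm/kg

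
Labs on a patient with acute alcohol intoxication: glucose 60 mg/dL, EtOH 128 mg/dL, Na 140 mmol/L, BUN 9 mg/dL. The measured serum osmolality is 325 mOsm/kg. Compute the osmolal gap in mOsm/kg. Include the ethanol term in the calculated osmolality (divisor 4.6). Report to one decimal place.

Calculated osmolality = 2·Na + glucose/18 + BUN/2.8 + ethanol/4.6
= 2·140 + 60/18 + 9/2.8 + 128/4.6
= 280 + 3.33 + 3.21 + 27.83
= 314.37 mOsm/kg ≈ 314.4 mOsm/kg
Osmolar gap = measured − calculated = 325 − 314.4 = 10.6 mOsm/kg

10.6 mOsm/kg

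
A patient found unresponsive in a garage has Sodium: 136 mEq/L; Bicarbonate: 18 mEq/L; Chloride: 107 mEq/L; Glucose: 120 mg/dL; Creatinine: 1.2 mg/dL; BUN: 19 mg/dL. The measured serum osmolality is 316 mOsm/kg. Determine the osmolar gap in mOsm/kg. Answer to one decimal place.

30.5 mOsm/kg

Calculated osmolality = 2·Na + glucose/18 + BUN/2.8
= 2·136 + 120/18 + 19/2.8
= 272 + 6.67 + 6.79
= 285.46 mOsm/kg ≈ 285.5 mOsm/kg
Osmolar gap = measured − calculated = 316 − 285.5 = 30.5 mOsm/kg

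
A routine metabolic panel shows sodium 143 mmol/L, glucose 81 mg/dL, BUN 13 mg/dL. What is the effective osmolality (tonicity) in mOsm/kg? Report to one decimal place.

290.5 mOsm/kg

Effective osmolality excludes urea (freely permeant across cell membranes):
2·Na + glucose/18
= 2·143 + 81/18
= 286 + 4.5
= 290.5 mOsm/kg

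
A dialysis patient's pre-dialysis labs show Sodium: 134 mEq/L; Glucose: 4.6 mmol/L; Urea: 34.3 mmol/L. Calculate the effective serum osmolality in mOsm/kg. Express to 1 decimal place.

Effective osmolality excludes urea (freely permeant across cell membranes):
2·Na + glucose
= 2·134 + 4.6
= 268 + 4.6
= 272.6 mOsm/kg

272.6 mOsm/kg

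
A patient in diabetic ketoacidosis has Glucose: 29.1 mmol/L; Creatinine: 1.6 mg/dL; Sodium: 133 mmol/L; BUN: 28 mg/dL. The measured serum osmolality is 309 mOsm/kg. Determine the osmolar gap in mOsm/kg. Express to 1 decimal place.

Calculated osmolality = 2·Na + glucose + BUN/2.8
= 2·133 + 29.1 + 28/2.8
= 266 + 29.10 + 10
= 305.1 mOsm/kg ≈ 305.1 mOsm/kg
Osmolar gap = measured − calculated = 309 − 305.1 = 3.9 mOsm/kg

3.9 mOsm/kg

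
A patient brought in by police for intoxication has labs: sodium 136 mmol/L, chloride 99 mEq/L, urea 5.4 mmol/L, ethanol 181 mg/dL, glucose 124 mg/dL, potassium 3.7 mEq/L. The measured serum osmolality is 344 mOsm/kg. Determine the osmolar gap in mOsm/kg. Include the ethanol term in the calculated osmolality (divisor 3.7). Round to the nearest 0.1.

10.8 mOsm/kg

Calculated osmolality = 2·Na + glucose/18 + urea + ethanol/3.7
= 2·136 + 124/18 + 5.4 + 181/3.7
= 272 + 6.89 + 5.40 + 48.92
= 333.21 mOsm/kg ≈ 333.2 mOsm/kg
Osmolar gap = measured − calculated = 344 − 333.2 = 10.8 mOsm/kg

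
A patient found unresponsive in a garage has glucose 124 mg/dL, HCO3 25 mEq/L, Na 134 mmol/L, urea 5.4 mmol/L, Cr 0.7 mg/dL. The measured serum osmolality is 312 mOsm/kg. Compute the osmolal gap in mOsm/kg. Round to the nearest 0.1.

Calculated osmolality = 2·Na + glucose/18 + urea
= 2·134 + 124/18 + 5.4
= 268 + 6.89 + 5.40
= 280.29 mOsm/kg ≈ 280.3 mOsm/kg
Osmolar gap = measured − calculated = 312 − 280.3 = 31.7 mOsm/kg

31.7 mOsm/kg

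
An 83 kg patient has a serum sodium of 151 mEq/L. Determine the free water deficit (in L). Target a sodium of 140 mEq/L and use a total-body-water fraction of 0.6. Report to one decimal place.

TBW = 0.6 · 83 = 49.8 L
Free water deficit = TBW · (Na/140 − 1)
= 49.8 · (151/140 − 1)
= 49.8 · 0.0786
= 3.91 L

3.9 L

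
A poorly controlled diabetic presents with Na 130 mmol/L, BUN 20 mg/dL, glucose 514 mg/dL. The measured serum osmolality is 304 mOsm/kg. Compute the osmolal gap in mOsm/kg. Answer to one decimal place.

8.3 mOsm/kg

Calculated osmolality = 2·Na + glucose/18 + BUN/2.8
= 2·130 + 514/18 + 20/2.8
= 260 + 28.56 + 7.14
= 295.7 mOsm/kg ≈ 295.7 mOsm/kg
Osmolar gap = measured − calculated = 304 − 295.7 = 8.3 mOsm/kg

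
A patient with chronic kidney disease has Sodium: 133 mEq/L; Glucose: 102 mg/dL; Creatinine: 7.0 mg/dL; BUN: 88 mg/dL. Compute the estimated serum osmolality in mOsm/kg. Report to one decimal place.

Calculated osmolality = 2·Na + glucose/18 + BUN/2.8
= 2·133 + 102/18 + 88/2.8
= 266 + 5.67 + 31.43
= 303.1 mOsm/kg

303.1 mOsm/kg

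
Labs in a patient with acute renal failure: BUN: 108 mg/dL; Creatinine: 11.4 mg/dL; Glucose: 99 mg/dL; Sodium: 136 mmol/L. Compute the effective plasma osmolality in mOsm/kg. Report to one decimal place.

277.5 mOsm/kg

Effective osmolality excludes urea (freely permeant across cell membranes):
2·Na + glucose/18
= 2·136 + 99/18
= 272 + 5.5
= 277.5 mOsm/kg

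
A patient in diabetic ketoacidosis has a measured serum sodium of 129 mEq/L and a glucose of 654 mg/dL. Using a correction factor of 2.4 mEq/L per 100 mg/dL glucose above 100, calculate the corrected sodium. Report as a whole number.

142 mEq/L

Corrected Na = measured Na + 2.4 · (glucose − 100)/100
= 129 + 2.4 · (654 − 100)/100
= 129 + 13.3
= 142.3 mEq/L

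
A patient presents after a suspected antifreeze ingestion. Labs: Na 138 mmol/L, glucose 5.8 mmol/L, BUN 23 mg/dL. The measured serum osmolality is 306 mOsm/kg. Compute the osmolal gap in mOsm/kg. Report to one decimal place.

Calculated osmolality = 2·Na + glucose + BUN/2.8
= 2·138 + 5.8 + 23/2.8
= 276 + 5.80 + 8.21
= 290.01 mOsm/kg ≈ 290.0 mOsm/kg
Osmolar gap = measured − calculated = 306 − 290.0 = 16.0 mOsm/kg

16.0 mOsm/kg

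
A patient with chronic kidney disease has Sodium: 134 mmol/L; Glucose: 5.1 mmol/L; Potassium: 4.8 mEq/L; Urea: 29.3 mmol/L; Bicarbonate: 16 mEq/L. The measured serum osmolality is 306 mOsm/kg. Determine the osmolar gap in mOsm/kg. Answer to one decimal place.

3.6 mOsm/kg

Calculated osmolality = 2·Na + glucose + urea
= 2·134 + 5.1 + 29.3
= 268 + 5.10 + 29.30
= 302.4 mOsm/kg ≈ 302.4 mOsm/kg
Osmolar gap = measured − calculated = 306 − 302.4 = 3.6 mOsm/kg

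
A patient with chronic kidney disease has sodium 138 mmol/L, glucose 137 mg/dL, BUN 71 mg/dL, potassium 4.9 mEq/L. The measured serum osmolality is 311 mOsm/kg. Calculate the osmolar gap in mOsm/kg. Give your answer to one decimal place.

2.0 mOsm/kg

Calculated osmolality = 2·Na + glucose/18 + BUN/2.8
= 2·138 + 137/18 + 71/2.8
= 276 + 7.61 + 25.36
= 308.97 mOsm/kg ≈ 309.0 mOsm/kg
Osmolar gap = measured − calculated = 311 − 309.0 = 2.0 mOsm/kg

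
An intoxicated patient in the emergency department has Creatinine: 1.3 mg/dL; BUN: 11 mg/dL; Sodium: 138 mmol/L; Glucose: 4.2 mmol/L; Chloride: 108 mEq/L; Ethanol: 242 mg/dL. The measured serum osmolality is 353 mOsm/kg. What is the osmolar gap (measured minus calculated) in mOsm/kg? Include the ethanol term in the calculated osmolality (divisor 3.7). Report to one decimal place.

3.5 mOsm/kg

Calculated osmolality = 2·Na + glucose + BUN/2.8 + ethanol/3.7
= 2·138 + 4.2 + 11/2.8 + 242/3.7
= 276 + 4.20 + 3.93 + 65.41
= 349.54 mOsm/kg ≈ 349.5 mOsm/kg
Osmolar gap = measured − calculated = 353 − 349.5 = 3.5 mOsm/kg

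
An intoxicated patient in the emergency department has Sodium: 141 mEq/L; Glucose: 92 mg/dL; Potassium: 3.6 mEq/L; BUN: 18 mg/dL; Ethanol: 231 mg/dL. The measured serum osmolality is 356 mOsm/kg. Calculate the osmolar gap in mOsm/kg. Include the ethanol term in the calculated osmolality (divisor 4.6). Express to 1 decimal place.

12.2 mOsm/kg

Calculated osmolality = 2·Na + glucose/18 + BUN/2.8 + ethanol/4.6
= 2·141 + 92/18 + 18/2.8 + 231/4.6
= 282 + 5.11 + 6.43 + 50.22
= 343.76 mOsm/kg ≈ 343.8 mOsm/kg
Osmolar gap = measured − calculated = 356 − 343.8 = 12.2 mOsm/kg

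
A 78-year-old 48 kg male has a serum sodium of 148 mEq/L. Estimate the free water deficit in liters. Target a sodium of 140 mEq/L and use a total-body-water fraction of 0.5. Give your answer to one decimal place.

1.4 L

TBW = 0.5 · 48 = 24 L
Free water deficit = TBW · (Na/140 − 1)
= 24 · (148/140 − 1)
= 24 · 0.0571
= 1.37 L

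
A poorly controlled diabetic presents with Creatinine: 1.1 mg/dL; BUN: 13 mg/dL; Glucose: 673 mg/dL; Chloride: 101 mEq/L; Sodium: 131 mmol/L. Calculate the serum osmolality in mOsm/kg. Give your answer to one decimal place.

Calculated osmolality = 2·Na + glucose/18 + BUN/2.8
= 2·131 + 673/18 + 13/2.8
= 262 + 37.39 + 4.64
= 304.03 mOsm/kg

304.0 mOsm/kg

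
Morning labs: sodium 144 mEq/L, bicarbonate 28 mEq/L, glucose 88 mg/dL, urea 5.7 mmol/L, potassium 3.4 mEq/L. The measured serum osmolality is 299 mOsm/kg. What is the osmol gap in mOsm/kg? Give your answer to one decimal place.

0.4 mOsm/kg

Calculated osmolality = 2·Na + glucose/18 + urea
= 2·144 + 88/18 + 5.7
= 288 + 4.89 + 5.70
= 298.59 mOsm/kg ≈ 298.6 mOsm/kg
Osmolar gap = measured − calculated = 299 − 298.6 = 0.4 mOsm/kg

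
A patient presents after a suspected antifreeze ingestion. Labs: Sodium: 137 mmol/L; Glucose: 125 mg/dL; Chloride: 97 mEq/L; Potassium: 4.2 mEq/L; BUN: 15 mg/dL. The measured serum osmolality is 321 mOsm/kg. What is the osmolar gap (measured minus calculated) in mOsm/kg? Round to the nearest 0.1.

34.7 mOsm/kg

Calculated osmolality = 2·Na + glucose/18 + BUN/2.8
= 2·137 + 125/18 + 15/2.8
= 274 + 6.94 + 5.36
= 286.3 mOsm/kg ≈ 286.3 mOsm/kg
Osmolar gap = measured − calculated = 321 − 286.3 = 34.7 mOsm/kg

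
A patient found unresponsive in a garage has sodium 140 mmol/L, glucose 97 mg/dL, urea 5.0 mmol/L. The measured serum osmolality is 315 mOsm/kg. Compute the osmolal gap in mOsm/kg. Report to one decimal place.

24.6 mOsm/kg

Calculated osmolality = 2·Na + glucose/18 + urea
= 2·140 + 97/18 + 5
= 280 + 5.39 + 5
= 290.39 mOsm/kg ≈ 290.4 mOsm/kg
Osmolar gap = measured − calculated = 315 − 290.4 = 24.6 mOsm/kg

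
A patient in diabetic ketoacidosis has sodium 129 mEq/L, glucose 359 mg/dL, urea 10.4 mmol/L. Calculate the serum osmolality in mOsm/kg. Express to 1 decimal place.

288.3 mOsm/kg

Calculated osmolality = 2·Na + glucose/18 + urea
= 2·129 + 359/18 + 10.4
= 258 + 19.94 + 10.40
= 288.34 mOsm/kg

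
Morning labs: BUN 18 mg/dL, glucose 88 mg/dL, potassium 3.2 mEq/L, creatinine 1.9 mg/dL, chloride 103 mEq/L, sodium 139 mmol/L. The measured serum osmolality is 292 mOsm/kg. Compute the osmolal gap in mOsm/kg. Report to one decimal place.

Calculated osmolality = 2·Na + glucose/18 + BUN/2.8
= 2·139 + 88/18 + 18/2.8
= 278 + 4.89 + 6.43
= 289.32 mOsm/kg ≈ 289.3 mOsm/kg
Osmolar gap = measured − calculated = 292 − 289.3 = 2.7 mOsm/kg

2.7 mOsm/kg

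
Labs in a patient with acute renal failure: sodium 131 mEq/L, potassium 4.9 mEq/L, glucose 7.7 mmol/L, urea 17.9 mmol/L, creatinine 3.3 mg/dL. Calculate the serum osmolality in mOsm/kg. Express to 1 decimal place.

Calculated osmolality = 2·Na + glucose + urea
= 2·131 + 7.7 + 17.9
= 262 + 7.70 + 17.90
= 287.6 mOsm/kg

287.6 mOsm/kg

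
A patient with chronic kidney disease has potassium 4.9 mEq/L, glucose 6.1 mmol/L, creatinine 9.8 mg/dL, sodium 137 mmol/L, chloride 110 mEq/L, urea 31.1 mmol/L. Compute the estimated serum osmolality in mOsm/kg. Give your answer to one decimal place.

311.2 mOsm/kg

Calculated osmolality = 2·Na + glucose + urea
= 2·137 + 6.1 + 31.1
= 274 + 6.10 + 31.10
= 311.2 mOsm/kg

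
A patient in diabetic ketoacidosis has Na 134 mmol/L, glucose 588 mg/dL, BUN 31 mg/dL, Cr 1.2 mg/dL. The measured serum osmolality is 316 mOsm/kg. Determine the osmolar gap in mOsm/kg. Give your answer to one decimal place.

4.3 mOsm/kg

Calculated osmolality = 2·Na + glucose/18 + BUN/2.8
= 2·134 + 588/18 + 31/2.8
= 268 + 32.67 + 11.07
= 311.74 mOsm/kg ≈ 311.7 mOsm/kg
Osmolar gap = measured − calculated = 316 − 311.7 = 4.3 mOsm/kg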